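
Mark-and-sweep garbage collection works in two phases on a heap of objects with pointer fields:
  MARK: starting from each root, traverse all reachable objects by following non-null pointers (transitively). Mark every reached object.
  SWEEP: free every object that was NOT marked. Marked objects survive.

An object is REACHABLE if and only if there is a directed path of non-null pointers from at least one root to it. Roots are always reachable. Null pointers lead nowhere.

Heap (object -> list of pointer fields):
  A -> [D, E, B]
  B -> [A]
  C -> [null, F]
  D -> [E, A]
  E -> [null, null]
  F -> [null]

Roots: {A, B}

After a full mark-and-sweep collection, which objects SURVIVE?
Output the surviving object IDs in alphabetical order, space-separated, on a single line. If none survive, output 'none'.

Answer: A B D E

Derivation:
Roots: A B
Mark A: refs=D E B, marked=A
Mark B: refs=A, marked=A B
Mark D: refs=E A, marked=A B D
Mark E: refs=null null, marked=A B D E
Unmarked (collected): C F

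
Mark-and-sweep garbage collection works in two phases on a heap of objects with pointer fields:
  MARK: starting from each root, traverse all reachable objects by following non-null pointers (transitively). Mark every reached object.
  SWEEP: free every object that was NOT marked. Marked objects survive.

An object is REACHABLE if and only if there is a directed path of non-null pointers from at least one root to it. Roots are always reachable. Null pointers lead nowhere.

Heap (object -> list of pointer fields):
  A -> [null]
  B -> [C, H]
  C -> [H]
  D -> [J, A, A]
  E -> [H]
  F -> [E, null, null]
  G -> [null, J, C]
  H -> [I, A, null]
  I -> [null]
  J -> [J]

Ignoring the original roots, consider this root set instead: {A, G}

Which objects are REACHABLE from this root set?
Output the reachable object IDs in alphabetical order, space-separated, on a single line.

Answer: A C G H I J

Derivation:
Roots: A G
Mark A: refs=null, marked=A
Mark G: refs=null J C, marked=A G
Mark J: refs=J, marked=A G J
Mark C: refs=H, marked=A C G J
Mark H: refs=I A null, marked=A C G H J
Mark I: refs=null, marked=A C G H I J
Unmarked (collected): B D E F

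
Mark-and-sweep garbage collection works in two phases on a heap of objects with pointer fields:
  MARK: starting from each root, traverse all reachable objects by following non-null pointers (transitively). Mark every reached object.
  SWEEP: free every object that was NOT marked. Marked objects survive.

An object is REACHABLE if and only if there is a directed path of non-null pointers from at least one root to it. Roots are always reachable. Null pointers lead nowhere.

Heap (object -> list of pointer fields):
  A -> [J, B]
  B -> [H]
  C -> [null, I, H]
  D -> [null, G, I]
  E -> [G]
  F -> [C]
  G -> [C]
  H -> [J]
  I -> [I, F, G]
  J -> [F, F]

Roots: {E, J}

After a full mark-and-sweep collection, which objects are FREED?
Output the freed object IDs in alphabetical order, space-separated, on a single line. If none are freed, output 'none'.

Roots: E J
Mark E: refs=G, marked=E
Mark J: refs=F F, marked=E J
Mark G: refs=C, marked=E G J
Mark F: refs=C, marked=E F G J
Mark C: refs=null I H, marked=C E F G J
Mark I: refs=I F G, marked=C E F G I J
Mark H: refs=J, marked=C E F G H I J
Unmarked (collected): A B D

Answer: A B D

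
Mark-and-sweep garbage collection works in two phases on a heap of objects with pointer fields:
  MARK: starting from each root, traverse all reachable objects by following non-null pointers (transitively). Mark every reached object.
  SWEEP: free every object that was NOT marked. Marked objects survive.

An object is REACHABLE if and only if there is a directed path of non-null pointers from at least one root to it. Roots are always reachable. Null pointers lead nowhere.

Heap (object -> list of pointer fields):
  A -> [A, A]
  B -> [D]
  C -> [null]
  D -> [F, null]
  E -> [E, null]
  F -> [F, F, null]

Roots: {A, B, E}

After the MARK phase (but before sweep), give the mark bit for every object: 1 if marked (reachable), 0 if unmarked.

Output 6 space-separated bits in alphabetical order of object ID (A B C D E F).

Answer: 1 1 0 1 1 1

Derivation:
Roots: A B E
Mark A: refs=A A, marked=A
Mark B: refs=D, marked=A B
Mark E: refs=E null, marked=A B E
Mark D: refs=F null, marked=A B D E
Mark F: refs=F F null, marked=A B D E F
Unmarked (collected): C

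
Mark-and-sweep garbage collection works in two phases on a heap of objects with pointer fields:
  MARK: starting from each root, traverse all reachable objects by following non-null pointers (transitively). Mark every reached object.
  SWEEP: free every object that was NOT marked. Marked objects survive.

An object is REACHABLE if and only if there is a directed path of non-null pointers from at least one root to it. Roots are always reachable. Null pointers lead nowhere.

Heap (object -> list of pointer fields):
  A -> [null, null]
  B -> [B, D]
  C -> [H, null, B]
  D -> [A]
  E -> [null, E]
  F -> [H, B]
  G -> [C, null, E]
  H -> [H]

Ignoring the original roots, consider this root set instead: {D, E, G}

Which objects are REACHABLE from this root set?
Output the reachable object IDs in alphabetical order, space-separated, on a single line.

Answer: A B C D E G H

Derivation:
Roots: D E G
Mark D: refs=A, marked=D
Mark E: refs=null E, marked=D E
Mark G: refs=C null E, marked=D E G
Mark A: refs=null null, marked=A D E G
Mark C: refs=H null B, marked=A C D E G
Mark H: refs=H, marked=A C D E G H
Mark B: refs=B D, marked=A B C D E G H
Unmarked (collected): F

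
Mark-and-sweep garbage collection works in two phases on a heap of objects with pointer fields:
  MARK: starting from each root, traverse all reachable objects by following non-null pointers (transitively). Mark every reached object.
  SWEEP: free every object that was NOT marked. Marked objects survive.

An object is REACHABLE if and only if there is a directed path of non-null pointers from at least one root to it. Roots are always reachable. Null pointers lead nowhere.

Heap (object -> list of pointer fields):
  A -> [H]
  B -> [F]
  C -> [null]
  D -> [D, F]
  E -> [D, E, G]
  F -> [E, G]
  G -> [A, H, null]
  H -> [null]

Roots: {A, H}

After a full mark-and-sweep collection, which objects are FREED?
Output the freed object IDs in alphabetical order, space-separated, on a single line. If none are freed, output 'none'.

Answer: B C D E F G

Derivation:
Roots: A H
Mark A: refs=H, marked=A
Mark H: refs=null, marked=A H
Unmarked (collected): B C D E F G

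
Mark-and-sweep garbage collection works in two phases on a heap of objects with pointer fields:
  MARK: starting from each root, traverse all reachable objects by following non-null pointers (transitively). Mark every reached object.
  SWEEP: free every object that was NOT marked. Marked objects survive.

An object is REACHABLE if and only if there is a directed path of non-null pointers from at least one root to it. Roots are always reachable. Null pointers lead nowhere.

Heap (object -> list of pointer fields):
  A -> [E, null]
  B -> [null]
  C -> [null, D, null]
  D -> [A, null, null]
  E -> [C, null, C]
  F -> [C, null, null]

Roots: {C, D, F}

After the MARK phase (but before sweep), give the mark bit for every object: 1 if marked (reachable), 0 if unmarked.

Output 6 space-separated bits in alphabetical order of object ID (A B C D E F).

Answer: 1 0 1 1 1 1

Derivation:
Roots: C D F
Mark C: refs=null D null, marked=C
Mark D: refs=A null null, marked=C D
Mark F: refs=C null null, marked=C D F
Mark A: refs=E null, marked=A C D F
Mark E: refs=C null C, marked=A C D E F
Unmarked (collected): B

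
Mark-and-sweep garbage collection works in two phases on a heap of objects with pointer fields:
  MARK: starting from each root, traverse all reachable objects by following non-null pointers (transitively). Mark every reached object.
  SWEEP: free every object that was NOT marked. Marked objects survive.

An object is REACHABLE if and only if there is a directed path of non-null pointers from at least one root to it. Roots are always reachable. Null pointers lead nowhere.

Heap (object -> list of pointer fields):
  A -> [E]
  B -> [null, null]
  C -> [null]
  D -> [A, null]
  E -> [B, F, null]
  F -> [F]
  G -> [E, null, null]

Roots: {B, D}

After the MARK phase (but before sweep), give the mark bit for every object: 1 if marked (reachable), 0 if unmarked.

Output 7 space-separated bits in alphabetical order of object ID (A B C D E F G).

Answer: 1 1 0 1 1 1 0

Derivation:
Roots: B D
Mark B: refs=null null, marked=B
Mark D: refs=A null, marked=B D
Mark A: refs=E, marked=A B D
Mark E: refs=B F null, marked=A B D E
Mark F: refs=F, marked=A B D E F
Unmarked (collected): C G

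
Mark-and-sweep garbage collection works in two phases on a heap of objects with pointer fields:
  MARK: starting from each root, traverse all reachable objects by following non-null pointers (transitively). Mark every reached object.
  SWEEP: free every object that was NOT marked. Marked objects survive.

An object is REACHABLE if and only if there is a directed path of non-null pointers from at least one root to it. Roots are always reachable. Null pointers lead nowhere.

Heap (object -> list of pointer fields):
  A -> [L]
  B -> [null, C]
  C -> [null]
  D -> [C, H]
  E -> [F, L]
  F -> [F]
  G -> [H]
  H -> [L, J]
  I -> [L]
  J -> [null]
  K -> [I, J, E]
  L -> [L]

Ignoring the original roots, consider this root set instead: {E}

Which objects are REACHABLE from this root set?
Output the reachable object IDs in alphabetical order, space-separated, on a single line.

Roots: E
Mark E: refs=F L, marked=E
Mark F: refs=F, marked=E F
Mark L: refs=L, marked=E F L
Unmarked (collected): A B C D G H I J K

Answer: E F L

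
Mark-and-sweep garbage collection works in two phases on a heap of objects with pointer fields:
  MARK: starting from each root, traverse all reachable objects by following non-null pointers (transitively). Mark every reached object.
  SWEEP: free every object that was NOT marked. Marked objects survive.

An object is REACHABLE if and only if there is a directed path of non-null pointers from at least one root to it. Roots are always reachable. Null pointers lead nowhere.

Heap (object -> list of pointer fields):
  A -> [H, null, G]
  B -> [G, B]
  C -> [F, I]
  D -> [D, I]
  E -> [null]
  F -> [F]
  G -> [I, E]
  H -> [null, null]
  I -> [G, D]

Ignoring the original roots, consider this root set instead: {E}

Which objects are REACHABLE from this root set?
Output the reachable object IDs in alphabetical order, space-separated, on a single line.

Roots: E
Mark E: refs=null, marked=E
Unmarked (collected): A B C D F G H I

Answer: E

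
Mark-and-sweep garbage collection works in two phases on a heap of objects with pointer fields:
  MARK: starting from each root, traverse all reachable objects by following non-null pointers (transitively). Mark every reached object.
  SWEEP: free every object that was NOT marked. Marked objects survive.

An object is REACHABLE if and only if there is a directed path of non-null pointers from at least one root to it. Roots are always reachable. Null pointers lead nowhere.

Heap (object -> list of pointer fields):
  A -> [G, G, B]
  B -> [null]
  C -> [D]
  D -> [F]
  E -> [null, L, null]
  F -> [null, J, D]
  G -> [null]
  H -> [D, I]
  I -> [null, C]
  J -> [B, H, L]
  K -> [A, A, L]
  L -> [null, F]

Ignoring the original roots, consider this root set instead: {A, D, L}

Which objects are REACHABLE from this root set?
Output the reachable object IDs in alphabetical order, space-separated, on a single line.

Answer: A B C D F G H I J L

Derivation:
Roots: A D L
Mark A: refs=G G B, marked=A
Mark D: refs=F, marked=A D
Mark L: refs=null F, marked=A D L
Mark G: refs=null, marked=A D G L
Mark B: refs=null, marked=A B D G L
Mark F: refs=null J D, marked=A B D F G L
Mark J: refs=B H L, marked=A B D F G J L
Mark H: refs=D I, marked=A B D F G H J L
Mark I: refs=null C, marked=A B D F G H I J L
Mark C: refs=D, marked=A B C D F G H I J L
Unmarked (collected): E K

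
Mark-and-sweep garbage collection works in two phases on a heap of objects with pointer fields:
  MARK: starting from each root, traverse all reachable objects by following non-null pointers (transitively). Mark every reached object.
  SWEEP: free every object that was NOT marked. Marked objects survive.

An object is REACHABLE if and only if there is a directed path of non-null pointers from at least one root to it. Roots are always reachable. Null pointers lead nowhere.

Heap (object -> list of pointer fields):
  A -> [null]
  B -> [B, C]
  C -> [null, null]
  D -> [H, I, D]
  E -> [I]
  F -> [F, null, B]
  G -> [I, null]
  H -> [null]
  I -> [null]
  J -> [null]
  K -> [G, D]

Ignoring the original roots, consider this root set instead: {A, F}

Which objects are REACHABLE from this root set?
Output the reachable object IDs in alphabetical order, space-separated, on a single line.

Answer: A B C F

Derivation:
Roots: A F
Mark A: refs=null, marked=A
Mark F: refs=F null B, marked=A F
Mark B: refs=B C, marked=A B F
Mark C: refs=null null, marked=A B C F
Unmarked (collected): D E G H I J K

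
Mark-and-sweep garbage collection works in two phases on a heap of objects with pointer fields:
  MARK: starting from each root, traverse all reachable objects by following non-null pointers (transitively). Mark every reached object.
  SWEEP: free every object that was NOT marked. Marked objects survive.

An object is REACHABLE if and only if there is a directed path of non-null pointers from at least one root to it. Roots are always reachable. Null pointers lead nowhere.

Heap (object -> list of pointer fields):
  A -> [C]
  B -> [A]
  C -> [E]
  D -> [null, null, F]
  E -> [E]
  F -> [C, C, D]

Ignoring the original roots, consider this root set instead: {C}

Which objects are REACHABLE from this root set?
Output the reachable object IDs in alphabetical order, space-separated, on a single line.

Answer: C E

Derivation:
Roots: C
Mark C: refs=E, marked=C
Mark E: refs=E, marked=C E
Unmarked (collected): A B D F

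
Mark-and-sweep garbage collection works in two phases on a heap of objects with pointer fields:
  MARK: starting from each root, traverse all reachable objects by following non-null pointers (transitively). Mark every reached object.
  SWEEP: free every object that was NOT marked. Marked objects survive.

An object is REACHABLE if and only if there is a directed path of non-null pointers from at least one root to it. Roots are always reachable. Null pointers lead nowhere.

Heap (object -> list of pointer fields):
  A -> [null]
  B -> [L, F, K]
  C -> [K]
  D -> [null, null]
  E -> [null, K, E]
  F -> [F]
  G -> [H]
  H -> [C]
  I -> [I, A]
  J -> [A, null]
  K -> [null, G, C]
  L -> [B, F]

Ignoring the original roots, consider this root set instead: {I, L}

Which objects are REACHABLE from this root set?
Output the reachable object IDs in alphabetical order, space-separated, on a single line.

Answer: A B C F G H I K L

Derivation:
Roots: I L
Mark I: refs=I A, marked=I
Mark L: refs=B F, marked=I L
Mark A: refs=null, marked=A I L
Mark B: refs=L F K, marked=A B I L
Mark F: refs=F, marked=A B F I L
Mark K: refs=null G C, marked=A B F I K L
Mark G: refs=H, marked=A B F G I K L
Mark C: refs=K, marked=A B C F G I K L
Mark H: refs=C, marked=A B C F G H I K L
Unmarked (collected): D E J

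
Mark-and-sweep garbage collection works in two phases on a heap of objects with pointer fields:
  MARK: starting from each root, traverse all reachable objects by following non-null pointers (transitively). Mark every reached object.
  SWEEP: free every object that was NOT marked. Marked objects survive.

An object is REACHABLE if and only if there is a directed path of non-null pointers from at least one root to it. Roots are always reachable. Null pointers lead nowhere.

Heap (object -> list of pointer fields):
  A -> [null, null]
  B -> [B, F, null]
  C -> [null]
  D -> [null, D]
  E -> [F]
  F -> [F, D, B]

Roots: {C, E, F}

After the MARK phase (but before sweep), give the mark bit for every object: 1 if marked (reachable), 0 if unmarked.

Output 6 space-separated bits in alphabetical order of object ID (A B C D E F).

Answer: 0 1 1 1 1 1

Derivation:
Roots: C E F
Mark C: refs=null, marked=C
Mark E: refs=F, marked=C E
Mark F: refs=F D B, marked=C E F
Mark D: refs=null D, marked=C D E F
Mark B: refs=B F null, marked=B C D E F
Unmarked (collected): A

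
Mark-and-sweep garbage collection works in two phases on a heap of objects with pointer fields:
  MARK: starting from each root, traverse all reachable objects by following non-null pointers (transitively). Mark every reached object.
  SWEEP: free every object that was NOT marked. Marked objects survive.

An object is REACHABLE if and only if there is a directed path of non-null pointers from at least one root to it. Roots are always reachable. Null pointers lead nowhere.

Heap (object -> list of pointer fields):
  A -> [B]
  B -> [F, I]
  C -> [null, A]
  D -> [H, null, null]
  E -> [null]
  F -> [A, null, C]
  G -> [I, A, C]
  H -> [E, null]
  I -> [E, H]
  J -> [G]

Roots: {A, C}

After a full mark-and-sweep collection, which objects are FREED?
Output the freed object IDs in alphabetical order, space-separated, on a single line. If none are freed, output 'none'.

Roots: A C
Mark A: refs=B, marked=A
Mark C: refs=null A, marked=A C
Mark B: refs=F I, marked=A B C
Mark F: refs=A null C, marked=A B C F
Mark I: refs=E H, marked=A B C F I
Mark E: refs=null, marked=A B C E F I
Mark H: refs=E null, marked=A B C E F H I
Unmarked (collected): D G J

Answer: D G J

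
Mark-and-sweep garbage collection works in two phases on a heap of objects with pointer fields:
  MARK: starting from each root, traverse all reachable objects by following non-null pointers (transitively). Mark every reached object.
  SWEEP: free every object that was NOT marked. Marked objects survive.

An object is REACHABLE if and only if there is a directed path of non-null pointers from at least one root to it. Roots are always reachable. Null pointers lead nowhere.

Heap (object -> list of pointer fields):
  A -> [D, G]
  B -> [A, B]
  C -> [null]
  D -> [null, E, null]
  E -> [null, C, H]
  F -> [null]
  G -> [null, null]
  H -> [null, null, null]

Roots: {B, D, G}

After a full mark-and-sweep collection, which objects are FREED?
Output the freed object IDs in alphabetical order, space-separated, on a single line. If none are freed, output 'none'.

Roots: B D G
Mark B: refs=A B, marked=B
Mark D: refs=null E null, marked=B D
Mark G: refs=null null, marked=B D G
Mark A: refs=D G, marked=A B D G
Mark E: refs=null C H, marked=A B D E G
Mark C: refs=null, marked=A B C D E G
Mark H: refs=null null null, marked=A B C D E G H
Unmarked (collected): F

Answer: F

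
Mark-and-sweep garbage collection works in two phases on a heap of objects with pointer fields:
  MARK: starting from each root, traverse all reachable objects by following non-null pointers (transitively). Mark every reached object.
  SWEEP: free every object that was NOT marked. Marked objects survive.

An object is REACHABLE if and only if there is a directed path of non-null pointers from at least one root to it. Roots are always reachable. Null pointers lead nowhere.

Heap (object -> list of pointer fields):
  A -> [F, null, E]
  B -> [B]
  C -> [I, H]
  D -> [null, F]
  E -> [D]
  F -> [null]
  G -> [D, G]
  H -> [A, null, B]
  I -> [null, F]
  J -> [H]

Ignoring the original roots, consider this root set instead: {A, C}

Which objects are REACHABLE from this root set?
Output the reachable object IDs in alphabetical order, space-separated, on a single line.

Answer: A B C D E F H I

Derivation:
Roots: A C
Mark A: refs=F null E, marked=A
Mark C: refs=I H, marked=A C
Mark F: refs=null, marked=A C F
Mark E: refs=D, marked=A C E F
Mark I: refs=null F, marked=A C E F I
Mark H: refs=A null B, marked=A C E F H I
Mark D: refs=null F, marked=A C D E F H I
Mark B: refs=B, marked=A B C D E F H I
Unmarked (collected): G J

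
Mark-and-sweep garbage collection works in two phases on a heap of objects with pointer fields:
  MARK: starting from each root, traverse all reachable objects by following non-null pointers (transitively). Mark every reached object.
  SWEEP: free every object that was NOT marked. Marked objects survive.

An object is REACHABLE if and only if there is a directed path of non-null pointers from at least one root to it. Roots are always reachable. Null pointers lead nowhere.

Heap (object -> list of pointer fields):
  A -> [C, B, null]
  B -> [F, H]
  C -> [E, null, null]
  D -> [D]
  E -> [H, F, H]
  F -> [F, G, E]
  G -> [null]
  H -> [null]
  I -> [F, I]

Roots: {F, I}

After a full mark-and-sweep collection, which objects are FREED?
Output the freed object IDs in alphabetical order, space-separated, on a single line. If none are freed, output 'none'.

Roots: F I
Mark F: refs=F G E, marked=F
Mark I: refs=F I, marked=F I
Mark G: refs=null, marked=F G I
Mark E: refs=H F H, marked=E F G I
Mark H: refs=null, marked=E F G H I
Unmarked (collected): A B C D

Answer: A B C D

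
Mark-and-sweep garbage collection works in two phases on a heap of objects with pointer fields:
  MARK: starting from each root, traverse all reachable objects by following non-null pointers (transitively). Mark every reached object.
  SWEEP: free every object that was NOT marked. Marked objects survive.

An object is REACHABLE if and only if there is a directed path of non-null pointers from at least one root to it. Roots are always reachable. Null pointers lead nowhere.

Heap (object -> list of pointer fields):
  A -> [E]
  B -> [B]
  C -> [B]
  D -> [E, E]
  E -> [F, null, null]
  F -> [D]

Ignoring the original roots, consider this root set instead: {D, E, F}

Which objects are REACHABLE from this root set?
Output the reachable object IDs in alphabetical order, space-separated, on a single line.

Answer: D E F

Derivation:
Roots: D E F
Mark D: refs=E E, marked=D
Mark E: refs=F null null, marked=D E
Mark F: refs=D, marked=D E F
Unmarked (collected): A B C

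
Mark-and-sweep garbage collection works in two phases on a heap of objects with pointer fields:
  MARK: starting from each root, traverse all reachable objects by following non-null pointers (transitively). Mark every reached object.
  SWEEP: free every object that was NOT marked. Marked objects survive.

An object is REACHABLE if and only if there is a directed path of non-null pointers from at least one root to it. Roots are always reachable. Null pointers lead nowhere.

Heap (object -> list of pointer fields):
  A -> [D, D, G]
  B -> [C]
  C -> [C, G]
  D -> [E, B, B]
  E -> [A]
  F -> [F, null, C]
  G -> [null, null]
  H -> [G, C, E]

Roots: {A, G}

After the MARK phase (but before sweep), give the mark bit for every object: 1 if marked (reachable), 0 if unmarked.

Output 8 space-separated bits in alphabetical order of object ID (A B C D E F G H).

Answer: 1 1 1 1 1 0 1 0

Derivation:
Roots: A G
Mark A: refs=D D G, marked=A
Mark G: refs=null null, marked=A G
Mark D: refs=E B B, marked=A D G
Mark E: refs=A, marked=A D E G
Mark B: refs=C, marked=A B D E G
Mark C: refs=C G, marked=A B C D E G
Unmarked (collected): F H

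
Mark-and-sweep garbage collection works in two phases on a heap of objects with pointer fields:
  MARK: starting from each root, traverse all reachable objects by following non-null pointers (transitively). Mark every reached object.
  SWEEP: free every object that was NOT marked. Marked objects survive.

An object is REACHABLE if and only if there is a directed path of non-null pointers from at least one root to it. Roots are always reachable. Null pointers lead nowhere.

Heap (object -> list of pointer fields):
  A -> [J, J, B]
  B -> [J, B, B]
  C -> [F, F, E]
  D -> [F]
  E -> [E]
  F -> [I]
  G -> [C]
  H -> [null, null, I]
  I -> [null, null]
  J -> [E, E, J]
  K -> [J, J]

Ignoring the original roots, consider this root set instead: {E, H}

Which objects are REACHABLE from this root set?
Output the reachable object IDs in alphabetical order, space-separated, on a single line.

Roots: E H
Mark E: refs=E, marked=E
Mark H: refs=null null I, marked=E H
Mark I: refs=null null, marked=E H I
Unmarked (collected): A B C D F G J K

Answer: E H I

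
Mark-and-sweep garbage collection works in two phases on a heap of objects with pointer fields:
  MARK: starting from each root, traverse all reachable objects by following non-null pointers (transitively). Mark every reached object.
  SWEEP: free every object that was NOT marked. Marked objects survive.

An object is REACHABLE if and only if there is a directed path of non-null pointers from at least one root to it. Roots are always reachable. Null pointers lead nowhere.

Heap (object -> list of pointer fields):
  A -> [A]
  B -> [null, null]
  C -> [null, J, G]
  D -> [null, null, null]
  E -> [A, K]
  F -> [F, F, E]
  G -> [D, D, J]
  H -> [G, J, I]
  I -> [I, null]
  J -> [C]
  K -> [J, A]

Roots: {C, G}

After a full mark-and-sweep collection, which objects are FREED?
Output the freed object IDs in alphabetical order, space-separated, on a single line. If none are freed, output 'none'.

Roots: C G
Mark C: refs=null J G, marked=C
Mark G: refs=D D J, marked=C G
Mark J: refs=C, marked=C G J
Mark D: refs=null null null, marked=C D G J
Unmarked (collected): A B E F H I K

Answer: A B E F H I K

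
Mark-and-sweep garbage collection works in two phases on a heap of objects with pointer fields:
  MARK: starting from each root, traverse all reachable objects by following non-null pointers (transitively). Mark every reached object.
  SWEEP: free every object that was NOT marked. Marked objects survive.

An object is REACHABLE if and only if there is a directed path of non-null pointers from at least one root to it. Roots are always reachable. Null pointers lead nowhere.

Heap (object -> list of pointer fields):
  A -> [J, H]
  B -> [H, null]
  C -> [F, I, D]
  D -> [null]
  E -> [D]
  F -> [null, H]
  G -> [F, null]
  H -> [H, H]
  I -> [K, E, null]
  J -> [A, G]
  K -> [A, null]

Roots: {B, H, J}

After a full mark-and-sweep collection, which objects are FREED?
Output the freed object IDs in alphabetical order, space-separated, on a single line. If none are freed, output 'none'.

Answer: C D E I K

Derivation:
Roots: B H J
Mark B: refs=H null, marked=B
Mark H: refs=H H, marked=B H
Mark J: refs=A G, marked=B H J
Mark A: refs=J H, marked=A B H J
Mark G: refs=F null, marked=A B G H J
Mark F: refs=null H, marked=A B F G H J
Unmarked (collected): C D E I K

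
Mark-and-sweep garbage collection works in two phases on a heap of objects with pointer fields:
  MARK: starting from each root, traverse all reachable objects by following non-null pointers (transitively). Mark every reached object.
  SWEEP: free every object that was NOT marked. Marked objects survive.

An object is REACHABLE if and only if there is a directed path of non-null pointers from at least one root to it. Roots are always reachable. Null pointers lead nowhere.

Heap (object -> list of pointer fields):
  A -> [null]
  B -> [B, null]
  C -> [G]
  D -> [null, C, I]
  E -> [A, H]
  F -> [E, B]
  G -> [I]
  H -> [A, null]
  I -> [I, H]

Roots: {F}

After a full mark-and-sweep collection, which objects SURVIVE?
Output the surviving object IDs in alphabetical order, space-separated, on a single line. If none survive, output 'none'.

Answer: A B E F H

Derivation:
Roots: F
Mark F: refs=E B, marked=F
Mark E: refs=A H, marked=E F
Mark B: refs=B null, marked=B E F
Mark A: refs=null, marked=A B E F
Mark H: refs=A null, marked=A B E F H
Unmarked (collected): C D G I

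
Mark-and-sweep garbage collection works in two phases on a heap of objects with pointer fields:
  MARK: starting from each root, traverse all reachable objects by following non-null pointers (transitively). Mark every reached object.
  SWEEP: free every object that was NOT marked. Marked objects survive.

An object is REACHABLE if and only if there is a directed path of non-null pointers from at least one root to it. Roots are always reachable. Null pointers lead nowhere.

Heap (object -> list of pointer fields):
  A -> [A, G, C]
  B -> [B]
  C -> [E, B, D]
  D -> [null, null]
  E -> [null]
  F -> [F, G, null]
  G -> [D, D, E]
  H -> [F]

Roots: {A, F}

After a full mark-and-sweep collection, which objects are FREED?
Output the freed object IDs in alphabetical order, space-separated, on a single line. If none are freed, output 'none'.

Answer: H

Derivation:
Roots: A F
Mark A: refs=A G C, marked=A
Mark F: refs=F G null, marked=A F
Mark G: refs=D D E, marked=A F G
Mark C: refs=E B D, marked=A C F G
Mark D: refs=null null, marked=A C D F G
Mark E: refs=null, marked=A C D E F G
Mark B: refs=B, marked=A B C D E F G
Unmarked (collected): H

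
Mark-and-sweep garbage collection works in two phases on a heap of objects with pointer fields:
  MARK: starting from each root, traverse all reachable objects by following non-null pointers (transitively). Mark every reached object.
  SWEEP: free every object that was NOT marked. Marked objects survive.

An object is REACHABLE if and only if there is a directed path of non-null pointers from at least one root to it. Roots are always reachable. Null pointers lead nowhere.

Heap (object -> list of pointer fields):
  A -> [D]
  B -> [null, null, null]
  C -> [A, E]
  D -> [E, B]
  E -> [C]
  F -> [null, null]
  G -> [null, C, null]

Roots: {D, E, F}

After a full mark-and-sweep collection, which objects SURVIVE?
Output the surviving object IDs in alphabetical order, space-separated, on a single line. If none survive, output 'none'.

Answer: A B C D E F

Derivation:
Roots: D E F
Mark D: refs=E B, marked=D
Mark E: refs=C, marked=D E
Mark F: refs=null null, marked=D E F
Mark B: refs=null null null, marked=B D E F
Mark C: refs=A E, marked=B C D E F
Mark A: refs=D, marked=A B C D E F
Unmarked (collected): G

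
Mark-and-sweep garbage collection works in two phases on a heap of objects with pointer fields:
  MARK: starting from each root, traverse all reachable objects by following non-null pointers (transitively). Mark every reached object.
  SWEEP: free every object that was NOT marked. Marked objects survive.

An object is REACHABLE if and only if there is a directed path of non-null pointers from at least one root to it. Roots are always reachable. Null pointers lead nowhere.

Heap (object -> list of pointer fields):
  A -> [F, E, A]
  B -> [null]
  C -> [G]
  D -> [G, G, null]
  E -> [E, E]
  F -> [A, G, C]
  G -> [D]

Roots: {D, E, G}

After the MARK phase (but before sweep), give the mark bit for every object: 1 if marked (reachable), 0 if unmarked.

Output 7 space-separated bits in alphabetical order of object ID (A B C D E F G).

Answer: 0 0 0 1 1 0 1

Derivation:
Roots: D E G
Mark D: refs=G G null, marked=D
Mark E: refs=E E, marked=D E
Mark G: refs=D, marked=D E G
Unmarked (collected): A B C F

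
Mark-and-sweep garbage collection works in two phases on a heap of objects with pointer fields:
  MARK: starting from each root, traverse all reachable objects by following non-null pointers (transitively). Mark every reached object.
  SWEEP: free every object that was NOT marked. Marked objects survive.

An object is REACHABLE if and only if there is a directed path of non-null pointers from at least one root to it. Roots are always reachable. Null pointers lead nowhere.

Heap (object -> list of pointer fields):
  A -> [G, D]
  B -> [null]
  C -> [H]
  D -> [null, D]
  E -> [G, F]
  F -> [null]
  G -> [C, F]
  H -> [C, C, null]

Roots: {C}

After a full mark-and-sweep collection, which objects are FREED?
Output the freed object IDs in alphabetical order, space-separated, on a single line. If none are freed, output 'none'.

Answer: A B D E F G

Derivation:
Roots: C
Mark C: refs=H, marked=C
Mark H: refs=C C null, marked=C H
Unmarked (collected): A B D E F G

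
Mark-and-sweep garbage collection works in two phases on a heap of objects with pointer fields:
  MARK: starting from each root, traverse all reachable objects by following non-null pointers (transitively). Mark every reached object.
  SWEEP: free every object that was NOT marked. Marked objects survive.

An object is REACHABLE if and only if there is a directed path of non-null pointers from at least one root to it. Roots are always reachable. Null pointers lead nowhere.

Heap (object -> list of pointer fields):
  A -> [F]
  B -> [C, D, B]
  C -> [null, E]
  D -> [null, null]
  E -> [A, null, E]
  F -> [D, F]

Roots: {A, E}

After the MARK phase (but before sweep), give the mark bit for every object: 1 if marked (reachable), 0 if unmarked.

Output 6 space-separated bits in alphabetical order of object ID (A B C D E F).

Roots: A E
Mark A: refs=F, marked=A
Mark E: refs=A null E, marked=A E
Mark F: refs=D F, marked=A E F
Mark D: refs=null null, marked=A D E F
Unmarked (collected): B C

Answer: 1 0 0 1 1 1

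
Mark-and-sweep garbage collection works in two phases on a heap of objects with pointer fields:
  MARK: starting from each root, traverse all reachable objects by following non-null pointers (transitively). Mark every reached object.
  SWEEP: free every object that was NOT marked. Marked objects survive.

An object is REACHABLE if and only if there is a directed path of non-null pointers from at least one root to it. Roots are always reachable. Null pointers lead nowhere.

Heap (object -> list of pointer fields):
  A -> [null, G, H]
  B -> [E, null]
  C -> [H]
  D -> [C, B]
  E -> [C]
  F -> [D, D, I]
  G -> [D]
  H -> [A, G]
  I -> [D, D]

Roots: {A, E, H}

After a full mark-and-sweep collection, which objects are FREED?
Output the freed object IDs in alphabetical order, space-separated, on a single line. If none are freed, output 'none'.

Answer: F I

Derivation:
Roots: A E H
Mark A: refs=null G H, marked=A
Mark E: refs=C, marked=A E
Mark H: refs=A G, marked=A E H
Mark G: refs=D, marked=A E G H
Mark C: refs=H, marked=A C E G H
Mark D: refs=C B, marked=A C D E G H
Mark B: refs=E null, marked=A B C D E G H
Unmarked (collected): F I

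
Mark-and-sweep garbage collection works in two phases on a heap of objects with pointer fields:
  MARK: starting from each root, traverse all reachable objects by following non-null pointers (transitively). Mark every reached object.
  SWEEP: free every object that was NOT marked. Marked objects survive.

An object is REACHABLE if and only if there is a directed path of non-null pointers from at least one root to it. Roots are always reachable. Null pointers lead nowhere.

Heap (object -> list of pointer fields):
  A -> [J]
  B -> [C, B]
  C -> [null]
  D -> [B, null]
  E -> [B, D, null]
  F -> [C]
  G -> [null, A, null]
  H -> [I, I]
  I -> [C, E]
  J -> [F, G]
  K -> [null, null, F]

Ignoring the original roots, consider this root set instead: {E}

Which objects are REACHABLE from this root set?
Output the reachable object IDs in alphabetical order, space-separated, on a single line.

Answer: B C D E

Derivation:
Roots: E
Mark E: refs=B D null, marked=E
Mark B: refs=C B, marked=B E
Mark D: refs=B null, marked=B D E
Mark C: refs=null, marked=B C D E
Unmarked (collected): A F G H I J K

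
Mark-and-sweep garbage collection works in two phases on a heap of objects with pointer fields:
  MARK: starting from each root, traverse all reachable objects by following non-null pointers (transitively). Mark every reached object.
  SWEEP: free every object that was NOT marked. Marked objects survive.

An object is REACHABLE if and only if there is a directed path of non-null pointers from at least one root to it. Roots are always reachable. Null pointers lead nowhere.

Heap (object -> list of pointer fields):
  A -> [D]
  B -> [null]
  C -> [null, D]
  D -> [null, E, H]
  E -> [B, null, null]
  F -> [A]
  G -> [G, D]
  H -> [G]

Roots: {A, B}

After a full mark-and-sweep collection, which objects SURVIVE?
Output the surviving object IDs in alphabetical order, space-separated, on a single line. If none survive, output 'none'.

Roots: A B
Mark A: refs=D, marked=A
Mark B: refs=null, marked=A B
Mark D: refs=null E H, marked=A B D
Mark E: refs=B null null, marked=A B D E
Mark H: refs=G, marked=A B D E H
Mark G: refs=G D, marked=A B D E G H
Unmarked (collected): C F

Answer: A B D E G H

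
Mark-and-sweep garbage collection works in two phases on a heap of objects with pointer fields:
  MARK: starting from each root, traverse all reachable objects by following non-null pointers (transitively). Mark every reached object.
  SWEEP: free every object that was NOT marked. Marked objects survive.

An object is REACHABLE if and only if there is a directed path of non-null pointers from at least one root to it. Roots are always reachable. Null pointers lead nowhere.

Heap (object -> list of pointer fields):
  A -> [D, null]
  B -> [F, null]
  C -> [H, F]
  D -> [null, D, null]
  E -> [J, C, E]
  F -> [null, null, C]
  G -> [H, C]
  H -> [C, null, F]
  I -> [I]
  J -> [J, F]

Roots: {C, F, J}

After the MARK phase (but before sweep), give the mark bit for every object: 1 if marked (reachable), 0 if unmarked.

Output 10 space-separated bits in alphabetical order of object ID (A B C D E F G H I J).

Roots: C F J
Mark C: refs=H F, marked=C
Mark F: refs=null null C, marked=C F
Mark J: refs=J F, marked=C F J
Mark H: refs=C null F, marked=C F H J
Unmarked (collected): A B D E G I

Answer: 0 0 1 0 0 1 0 1 0 1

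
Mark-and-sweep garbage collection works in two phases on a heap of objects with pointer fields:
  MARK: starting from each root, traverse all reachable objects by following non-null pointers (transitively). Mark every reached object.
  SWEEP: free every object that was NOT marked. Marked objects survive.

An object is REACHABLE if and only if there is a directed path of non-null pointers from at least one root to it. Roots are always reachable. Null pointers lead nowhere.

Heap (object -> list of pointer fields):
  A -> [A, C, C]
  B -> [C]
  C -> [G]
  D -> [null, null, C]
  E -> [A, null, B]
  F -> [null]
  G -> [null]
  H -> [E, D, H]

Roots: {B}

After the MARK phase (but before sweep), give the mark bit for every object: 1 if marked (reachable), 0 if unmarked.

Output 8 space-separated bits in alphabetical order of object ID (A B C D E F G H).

Answer: 0 1 1 0 0 0 1 0

Derivation:
Roots: B
Mark B: refs=C, marked=B
Mark C: refs=G, marked=B C
Mark G: refs=null, marked=B C G
Unmarked (collected): A D E F H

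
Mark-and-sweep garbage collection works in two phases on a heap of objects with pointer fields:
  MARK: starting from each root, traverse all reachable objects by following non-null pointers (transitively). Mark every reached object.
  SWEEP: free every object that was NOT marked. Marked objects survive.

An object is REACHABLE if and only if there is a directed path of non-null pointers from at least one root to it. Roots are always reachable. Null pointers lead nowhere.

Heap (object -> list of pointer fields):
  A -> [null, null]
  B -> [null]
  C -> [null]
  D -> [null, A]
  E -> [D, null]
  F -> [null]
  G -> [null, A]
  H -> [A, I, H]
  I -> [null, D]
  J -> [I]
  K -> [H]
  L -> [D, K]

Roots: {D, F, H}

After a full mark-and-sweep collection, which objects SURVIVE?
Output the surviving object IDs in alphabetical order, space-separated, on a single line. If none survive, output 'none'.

Roots: D F H
Mark D: refs=null A, marked=D
Mark F: refs=null, marked=D F
Mark H: refs=A I H, marked=D F H
Mark A: refs=null null, marked=A D F H
Mark I: refs=null D, marked=A D F H I
Unmarked (collected): B C E G J K L

Answer: A D F H I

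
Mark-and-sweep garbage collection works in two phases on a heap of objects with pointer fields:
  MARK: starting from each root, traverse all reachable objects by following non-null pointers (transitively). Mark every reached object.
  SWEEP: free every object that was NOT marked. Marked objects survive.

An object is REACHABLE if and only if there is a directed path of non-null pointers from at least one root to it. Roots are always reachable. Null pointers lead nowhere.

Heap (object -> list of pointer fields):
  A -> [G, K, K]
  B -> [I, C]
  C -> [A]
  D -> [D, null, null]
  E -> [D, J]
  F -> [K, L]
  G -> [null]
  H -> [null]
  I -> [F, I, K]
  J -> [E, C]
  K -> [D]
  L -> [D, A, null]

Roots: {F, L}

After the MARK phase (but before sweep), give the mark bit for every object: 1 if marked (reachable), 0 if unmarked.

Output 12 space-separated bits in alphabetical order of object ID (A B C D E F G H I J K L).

Answer: 1 0 0 1 0 1 1 0 0 0 1 1

Derivation:
Roots: F L
Mark F: refs=K L, marked=F
Mark L: refs=D A null, marked=F L
Mark K: refs=D, marked=F K L
Mark D: refs=D null null, marked=D F K L
Mark A: refs=G K K, marked=A D F K L
Mark G: refs=null, marked=A D F G K L
Unmarked (collected): B C E H I J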